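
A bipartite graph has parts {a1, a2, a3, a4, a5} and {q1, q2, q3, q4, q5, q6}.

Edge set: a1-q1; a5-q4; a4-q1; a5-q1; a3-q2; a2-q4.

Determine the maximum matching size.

3

For example, pair a1–q1, a2–q4, a3–q2.
The set {a1, a2, a4, a5} has only 2 neighbours ({q1, q4}), so by Hall's theorem at most 3 of the 5 left vertices can be matched.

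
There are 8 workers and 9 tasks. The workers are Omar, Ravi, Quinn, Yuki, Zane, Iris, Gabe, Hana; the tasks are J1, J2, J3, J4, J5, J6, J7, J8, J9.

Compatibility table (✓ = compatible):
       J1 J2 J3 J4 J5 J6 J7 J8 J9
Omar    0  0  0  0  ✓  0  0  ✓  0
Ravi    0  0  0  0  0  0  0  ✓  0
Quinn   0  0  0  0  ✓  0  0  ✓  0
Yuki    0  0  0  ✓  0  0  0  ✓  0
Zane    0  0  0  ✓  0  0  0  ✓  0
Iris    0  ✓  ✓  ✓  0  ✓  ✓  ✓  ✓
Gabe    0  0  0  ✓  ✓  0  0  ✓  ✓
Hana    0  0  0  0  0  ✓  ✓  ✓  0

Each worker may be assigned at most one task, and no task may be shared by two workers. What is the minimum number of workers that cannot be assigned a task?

For example, pair Omar→J5, Ravi→J8, Yuki→J4, Iris→J2, Gabe→J9, Hana→J6.
The set {Omar, Ravi, Quinn, Yuki, Zane} has only 3 neighbours ({J4, J5, J8}), so by Hall's theorem at most 6 of the 8 workers can be matched.
That matches 6 of the 8, leaving 2 unmatched; no matching can do better.

2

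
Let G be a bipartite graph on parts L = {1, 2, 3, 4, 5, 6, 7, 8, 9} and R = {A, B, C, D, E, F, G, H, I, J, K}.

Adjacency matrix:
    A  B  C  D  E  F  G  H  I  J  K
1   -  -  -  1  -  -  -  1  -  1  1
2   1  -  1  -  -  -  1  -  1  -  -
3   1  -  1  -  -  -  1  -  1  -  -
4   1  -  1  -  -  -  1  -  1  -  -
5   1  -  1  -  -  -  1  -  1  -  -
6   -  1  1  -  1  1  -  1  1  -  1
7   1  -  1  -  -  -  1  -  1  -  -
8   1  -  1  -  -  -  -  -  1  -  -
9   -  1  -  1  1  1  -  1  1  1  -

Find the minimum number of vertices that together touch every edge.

7

{1, 6, 9, A, C, G, I} is a vertex cover of size 7: every edge has an endpoint in this set.
No smaller cover exists because 1–D, 2–I, 3–C, 4–A, 5–G, 6–K, 9–J is a matching of size 7, and a cover must include an endpoint of each of these disjoint edges (König's theorem).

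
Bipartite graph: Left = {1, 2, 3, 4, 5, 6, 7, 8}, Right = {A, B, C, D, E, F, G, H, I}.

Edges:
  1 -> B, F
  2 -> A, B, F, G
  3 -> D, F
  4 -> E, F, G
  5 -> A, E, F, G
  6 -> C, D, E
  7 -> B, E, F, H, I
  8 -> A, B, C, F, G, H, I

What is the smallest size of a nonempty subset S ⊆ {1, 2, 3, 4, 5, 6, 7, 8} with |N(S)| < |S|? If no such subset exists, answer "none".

A matching saturating every left vertex exists, for instance 1→B, 2→A, 3→D, 4→F, 5→E, 6→C, 7→H, 8→G.
By Hall's marriage theorem, this means |N(S)| ≥ |S| for every subset S, so no violating subset exists.

none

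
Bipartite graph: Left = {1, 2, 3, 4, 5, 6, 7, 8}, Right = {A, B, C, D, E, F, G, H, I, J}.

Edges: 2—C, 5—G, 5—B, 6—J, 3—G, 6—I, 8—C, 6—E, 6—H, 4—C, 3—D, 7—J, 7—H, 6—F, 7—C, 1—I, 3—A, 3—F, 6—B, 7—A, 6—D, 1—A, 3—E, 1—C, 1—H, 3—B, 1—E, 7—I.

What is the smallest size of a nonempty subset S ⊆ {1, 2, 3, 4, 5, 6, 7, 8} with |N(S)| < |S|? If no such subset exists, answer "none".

Take S = {2, 4}. Its neighbourhood is {C}, so |N(S)| = 1 < |S| = 2.
No single vertex violates Hall's condition since each has at least one neighbour, so 2 is the minimum.

2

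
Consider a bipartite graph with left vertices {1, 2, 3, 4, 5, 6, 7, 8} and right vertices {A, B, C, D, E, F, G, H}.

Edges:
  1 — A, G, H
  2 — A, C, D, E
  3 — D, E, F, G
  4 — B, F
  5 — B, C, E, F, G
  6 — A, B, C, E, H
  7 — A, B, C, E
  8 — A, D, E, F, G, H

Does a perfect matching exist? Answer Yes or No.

For example, pair 1–H, 2–C, 3–D, 4–F, 5–E, 6–A, 7–B, 8–G.
All 8 left vertices are covered.

Yes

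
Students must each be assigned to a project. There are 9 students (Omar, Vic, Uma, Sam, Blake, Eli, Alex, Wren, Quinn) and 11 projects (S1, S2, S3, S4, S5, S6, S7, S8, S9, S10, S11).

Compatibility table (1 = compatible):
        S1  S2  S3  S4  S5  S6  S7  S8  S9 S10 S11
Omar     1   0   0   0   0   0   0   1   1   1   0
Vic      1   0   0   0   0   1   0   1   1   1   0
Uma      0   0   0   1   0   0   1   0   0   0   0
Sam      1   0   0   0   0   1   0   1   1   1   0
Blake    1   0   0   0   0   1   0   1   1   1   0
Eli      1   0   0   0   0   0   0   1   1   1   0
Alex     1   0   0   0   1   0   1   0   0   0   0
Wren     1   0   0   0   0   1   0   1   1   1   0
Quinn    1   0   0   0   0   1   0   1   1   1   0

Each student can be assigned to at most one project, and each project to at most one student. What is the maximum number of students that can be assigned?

For example, pair Omar-S9, Vic-S8, Uma-S4, Sam-S6, Blake-S1, Eli-S10, Alex-S7.
The set {Omar, Vic, Sam, Blake, Eli, Wren, Quinn} has only 5 neighbours ({S1, S10, S6, S8, S9}), so by Hall's theorem at most 7 of the 9 students can be matched.

7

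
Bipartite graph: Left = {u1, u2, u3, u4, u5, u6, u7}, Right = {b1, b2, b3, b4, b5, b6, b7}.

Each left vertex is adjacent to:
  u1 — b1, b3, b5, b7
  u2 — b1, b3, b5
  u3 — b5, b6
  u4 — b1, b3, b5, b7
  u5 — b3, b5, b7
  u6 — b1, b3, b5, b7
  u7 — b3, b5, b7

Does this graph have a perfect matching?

No

The set {u1, u2, u4, u5, u6, u7} has only 4 neighbours ({b1, b3, b5, b7}), so by Hall's theorem at most 5 of the 7 left vertices can be matched.
Hence no matching covers every left vertex.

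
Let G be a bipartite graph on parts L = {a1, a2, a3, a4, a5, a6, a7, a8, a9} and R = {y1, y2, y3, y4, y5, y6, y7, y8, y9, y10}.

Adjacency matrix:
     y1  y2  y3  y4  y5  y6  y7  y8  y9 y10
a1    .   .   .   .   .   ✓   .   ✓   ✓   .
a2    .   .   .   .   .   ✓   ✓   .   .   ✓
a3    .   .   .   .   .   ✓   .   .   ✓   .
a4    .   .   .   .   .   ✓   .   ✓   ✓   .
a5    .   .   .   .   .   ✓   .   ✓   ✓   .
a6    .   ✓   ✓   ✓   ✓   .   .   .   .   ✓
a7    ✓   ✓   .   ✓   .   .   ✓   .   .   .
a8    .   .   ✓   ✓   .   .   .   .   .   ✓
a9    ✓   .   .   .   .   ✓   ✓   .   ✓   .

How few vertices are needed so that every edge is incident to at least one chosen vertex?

8

The 8 edges a1–y6, a2–y10, a3–y9, a4–y8, a6–y4, a7–y1, a8–y3, a9–y7 form a matching, so any vertex cover needs at least 8 vertices (one per matched edge).
Conversely {a2, a6, a7, a8, a9, y6, y8, y9} meets every edge and has exactly 8 vertices, so 8 is optimal.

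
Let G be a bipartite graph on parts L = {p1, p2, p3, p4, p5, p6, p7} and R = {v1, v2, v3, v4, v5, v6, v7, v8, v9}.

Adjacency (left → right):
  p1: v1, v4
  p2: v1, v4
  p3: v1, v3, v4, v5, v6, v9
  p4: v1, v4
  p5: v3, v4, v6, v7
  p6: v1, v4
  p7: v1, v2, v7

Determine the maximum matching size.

5

For example, pair p1→v4, p2→v1, p3→v3, p5→v6, p7→v2.
The set {p1, p2, p4, p6} has only 2 neighbours ({v1, v4}), so by Hall's theorem at most 5 of the 7 left vertices can be matched.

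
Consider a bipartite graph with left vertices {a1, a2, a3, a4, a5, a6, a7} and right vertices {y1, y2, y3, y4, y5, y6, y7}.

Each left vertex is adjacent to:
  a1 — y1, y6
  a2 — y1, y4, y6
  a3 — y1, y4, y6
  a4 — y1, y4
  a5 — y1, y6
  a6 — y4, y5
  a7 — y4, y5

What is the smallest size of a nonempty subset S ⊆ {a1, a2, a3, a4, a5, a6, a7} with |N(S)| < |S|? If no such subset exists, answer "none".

4

Take S = {a1, a2, a3, a4}. Its neighbourhood is {y1, y4, y6}, so |N(S)| = 3 < |S| = 4.
Every subset of size less than 4 has at least as many neighbours as members, so 4 is the minimum.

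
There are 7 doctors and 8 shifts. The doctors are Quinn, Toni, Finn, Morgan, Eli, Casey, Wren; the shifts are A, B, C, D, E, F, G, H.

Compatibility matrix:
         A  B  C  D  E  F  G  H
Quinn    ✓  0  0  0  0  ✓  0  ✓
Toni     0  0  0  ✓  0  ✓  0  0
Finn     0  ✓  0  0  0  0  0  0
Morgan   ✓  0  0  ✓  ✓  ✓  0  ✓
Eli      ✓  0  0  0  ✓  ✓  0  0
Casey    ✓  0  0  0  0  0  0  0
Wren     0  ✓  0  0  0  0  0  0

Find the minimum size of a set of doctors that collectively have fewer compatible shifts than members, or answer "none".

2

Take S = {Finn, Wren}. Its neighbourhood is {B}, so |N(S)| = 1 < |S| = 2.
No single vertex violates Hall's condition since each has at least one neighbour, so 2 is the minimum.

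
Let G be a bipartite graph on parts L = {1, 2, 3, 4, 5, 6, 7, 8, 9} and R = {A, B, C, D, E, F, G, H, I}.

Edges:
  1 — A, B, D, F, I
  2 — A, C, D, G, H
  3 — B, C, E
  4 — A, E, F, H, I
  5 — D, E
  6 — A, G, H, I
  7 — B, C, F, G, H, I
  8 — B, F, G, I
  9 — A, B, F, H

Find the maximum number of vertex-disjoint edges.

9

For example, pair 1→A, 2→G, 3→C, 4→E, 5→D, 6→I, 7→H, 8→F, 9→B.
All 9 left vertices are matched, so no larger matching exists.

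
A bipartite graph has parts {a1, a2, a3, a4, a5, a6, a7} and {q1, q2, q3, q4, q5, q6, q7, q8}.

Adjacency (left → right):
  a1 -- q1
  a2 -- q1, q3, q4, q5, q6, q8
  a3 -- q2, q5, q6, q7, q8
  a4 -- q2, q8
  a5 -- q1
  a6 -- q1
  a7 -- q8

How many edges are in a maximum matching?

For example, pair a1–q1, a2–q4, a3–q6, a4–q2, a7–q8.
The set {a1, a5, a6} has only 1 neighbour ({q1}), so by Hall's theorem at most 5 of the 7 left vertices can be matched.

5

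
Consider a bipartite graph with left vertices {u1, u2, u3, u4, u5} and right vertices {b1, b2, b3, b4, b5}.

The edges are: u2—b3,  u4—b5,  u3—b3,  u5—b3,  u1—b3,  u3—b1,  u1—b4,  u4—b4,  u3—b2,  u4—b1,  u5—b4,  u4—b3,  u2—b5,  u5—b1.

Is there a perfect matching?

Yes

A valid assignment of size 5: u1-b4, u2-b5, u3-b2, u4-b1, u5-b3.
All 5 left vertices are covered.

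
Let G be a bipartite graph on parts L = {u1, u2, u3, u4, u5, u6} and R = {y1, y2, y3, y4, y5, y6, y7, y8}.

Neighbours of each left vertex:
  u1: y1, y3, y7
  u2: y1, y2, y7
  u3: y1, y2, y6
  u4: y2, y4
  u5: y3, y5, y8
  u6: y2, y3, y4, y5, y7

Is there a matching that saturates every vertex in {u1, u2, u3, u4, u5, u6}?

Yes

For example, pair u1-y3, u2-y1, u3-y2, u4-y4, u5-y8, u6-y7.
Every left vertex is matched, so this matching saturates all of them.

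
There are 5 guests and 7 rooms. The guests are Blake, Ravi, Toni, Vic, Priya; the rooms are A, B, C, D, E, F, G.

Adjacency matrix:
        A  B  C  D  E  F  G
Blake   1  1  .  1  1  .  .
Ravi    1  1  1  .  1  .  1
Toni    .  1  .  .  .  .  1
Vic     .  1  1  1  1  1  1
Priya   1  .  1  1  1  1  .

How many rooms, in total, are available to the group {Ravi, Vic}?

The union of neighbours of {Ravi, Vic} is {A, B, C, D, E, F, G}, which has 7 elements.
Since |N(S)| = 7 ≥ |S| = 2, Hall's condition holds for this subset.

7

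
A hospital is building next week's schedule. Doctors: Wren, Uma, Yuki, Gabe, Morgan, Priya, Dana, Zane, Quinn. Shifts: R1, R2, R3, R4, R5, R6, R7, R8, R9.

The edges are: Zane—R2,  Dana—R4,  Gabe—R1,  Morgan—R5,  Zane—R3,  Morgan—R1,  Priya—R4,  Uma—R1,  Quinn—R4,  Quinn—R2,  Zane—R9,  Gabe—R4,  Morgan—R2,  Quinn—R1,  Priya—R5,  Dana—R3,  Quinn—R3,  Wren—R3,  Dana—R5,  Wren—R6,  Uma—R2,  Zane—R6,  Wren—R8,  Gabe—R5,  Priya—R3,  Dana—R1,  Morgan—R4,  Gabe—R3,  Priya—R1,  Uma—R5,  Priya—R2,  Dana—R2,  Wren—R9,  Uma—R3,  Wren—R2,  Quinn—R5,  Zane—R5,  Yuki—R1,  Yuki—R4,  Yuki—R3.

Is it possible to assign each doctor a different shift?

No

The set {Uma, Yuki, Gabe, Morgan, Priya, Dana, Quinn} has only 5 neighbours ({R1, R2, R3, R4, R5}), so by Hall's theorem at most 7 of the 9 doctors can be matched.
Hence no matching covers every doctor.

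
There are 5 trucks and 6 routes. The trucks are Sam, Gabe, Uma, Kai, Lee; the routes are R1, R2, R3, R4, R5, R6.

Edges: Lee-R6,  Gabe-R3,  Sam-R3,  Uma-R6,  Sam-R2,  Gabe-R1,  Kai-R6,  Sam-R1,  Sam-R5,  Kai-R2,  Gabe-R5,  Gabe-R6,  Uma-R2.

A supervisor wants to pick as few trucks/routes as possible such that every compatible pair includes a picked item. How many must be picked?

The 4 edges Sam–R3, Gabe–R5, Uma–R2, Kai–R6 form a matching, so any vertex cover needs at least 4 vertices (one per matched edge).
Conversely {Sam, Gabe, R2, R6} meets every edge and has exactly 4 vertices, so 4 is optimal.

4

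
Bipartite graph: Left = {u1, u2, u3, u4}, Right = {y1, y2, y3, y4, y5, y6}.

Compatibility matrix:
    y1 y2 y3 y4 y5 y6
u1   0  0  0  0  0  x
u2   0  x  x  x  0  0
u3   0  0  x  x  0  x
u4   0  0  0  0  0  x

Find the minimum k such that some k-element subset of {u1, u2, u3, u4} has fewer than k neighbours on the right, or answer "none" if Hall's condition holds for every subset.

2

Take S = {u1, u4}. Its neighbourhood is {y6}, so |N(S)| = 1 < |S| = 2.
No single vertex violates Hall's condition since each has at least one neighbour, so 2 is the minimum.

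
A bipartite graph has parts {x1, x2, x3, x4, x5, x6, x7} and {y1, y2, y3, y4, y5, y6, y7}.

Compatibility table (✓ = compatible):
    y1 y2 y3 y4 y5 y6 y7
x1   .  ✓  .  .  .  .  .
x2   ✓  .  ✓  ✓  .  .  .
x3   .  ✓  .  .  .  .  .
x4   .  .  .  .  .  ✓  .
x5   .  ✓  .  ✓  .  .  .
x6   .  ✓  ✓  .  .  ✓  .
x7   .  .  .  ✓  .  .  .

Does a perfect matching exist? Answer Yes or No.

No

The set {x1, x3, x5, x7} has only 2 neighbours ({y2, y4}), so by Hall's theorem at most 5 of the 7 left vertices can be matched.
Hence no matching covers every left vertex.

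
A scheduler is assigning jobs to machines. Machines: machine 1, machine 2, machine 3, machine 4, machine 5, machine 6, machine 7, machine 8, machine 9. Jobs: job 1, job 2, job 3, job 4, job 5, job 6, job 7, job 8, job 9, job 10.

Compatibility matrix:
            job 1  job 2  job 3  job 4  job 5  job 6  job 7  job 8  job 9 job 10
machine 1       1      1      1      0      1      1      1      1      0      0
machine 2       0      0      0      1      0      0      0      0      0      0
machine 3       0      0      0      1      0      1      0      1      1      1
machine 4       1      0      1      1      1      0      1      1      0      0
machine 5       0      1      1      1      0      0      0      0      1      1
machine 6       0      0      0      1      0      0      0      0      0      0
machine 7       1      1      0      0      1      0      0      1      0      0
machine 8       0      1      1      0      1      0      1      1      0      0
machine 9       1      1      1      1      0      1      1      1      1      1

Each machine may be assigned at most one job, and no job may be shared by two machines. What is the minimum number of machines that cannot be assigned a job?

1

A valid assignment of size 8: machine 1-job 1, machine 2-job 4, machine 3-job 8, machine 4-job 7, machine 5-job 3, machine 7-job 2, machine 8-job 5, machine 9-job 9.
The set {machine 2, machine 6} has only 1 neighbour ({job 4}), so by Hall's theorem at most 8 of the 9 machines can be matched.
That matches 8 of the 9, leaving 1 unmatched; no matching can do better.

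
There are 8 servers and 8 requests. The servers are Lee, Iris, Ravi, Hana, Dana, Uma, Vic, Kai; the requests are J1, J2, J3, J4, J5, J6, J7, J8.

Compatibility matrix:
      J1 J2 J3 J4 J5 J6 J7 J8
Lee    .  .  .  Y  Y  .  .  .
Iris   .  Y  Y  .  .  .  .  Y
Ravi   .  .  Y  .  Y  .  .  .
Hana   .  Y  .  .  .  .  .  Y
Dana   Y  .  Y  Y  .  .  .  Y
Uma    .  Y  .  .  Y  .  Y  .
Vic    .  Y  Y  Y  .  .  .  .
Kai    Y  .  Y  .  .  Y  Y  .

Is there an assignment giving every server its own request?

For example, pair Lee→J4, Iris→J8, Ravi→J5, Hana→J2, Dana→J1, Uma→J7, Vic→J3, Kai→J6.
Every server is matched, so this is a perfect matching.

Yes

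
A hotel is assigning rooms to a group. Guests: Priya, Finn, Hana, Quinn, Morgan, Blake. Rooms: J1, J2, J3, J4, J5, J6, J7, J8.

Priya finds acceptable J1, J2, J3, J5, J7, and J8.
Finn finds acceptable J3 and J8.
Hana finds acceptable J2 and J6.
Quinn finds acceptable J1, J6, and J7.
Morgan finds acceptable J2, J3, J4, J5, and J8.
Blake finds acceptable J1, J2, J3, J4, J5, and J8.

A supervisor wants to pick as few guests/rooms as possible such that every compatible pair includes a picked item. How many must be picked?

6

The 6 edges Priya–J1, Finn–J8, Hana–J6, Quinn–J7, Morgan–J3, Blake–J2 form a matching, so any vertex cover needs at least 6 vertices (one per matched edge).
Conversely {Priya, Finn, Hana, Quinn, Morgan, Blake} meets every edge and has exactly 6 vertices, so 6 is optimal.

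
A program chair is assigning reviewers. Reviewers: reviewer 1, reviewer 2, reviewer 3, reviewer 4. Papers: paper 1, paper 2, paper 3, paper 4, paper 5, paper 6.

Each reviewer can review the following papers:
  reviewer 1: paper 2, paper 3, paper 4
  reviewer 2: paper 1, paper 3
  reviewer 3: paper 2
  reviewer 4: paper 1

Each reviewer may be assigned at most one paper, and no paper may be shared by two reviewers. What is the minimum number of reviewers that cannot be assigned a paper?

One maximum matching: reviewer 1-paper 4, reviewer 2-paper 3, reviewer 3-paper 2, reviewer 4-paper 1.
All 4 reviewers are matched, so no larger matching exists.
That matches 4 of the 4, leaving 0 unmatched; no matching can do better.

0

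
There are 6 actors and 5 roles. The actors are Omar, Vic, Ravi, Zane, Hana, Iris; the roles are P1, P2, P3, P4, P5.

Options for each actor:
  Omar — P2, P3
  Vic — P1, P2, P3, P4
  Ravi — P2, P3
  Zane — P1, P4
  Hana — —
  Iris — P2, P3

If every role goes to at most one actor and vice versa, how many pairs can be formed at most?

For example, pair Omar-P2, Vic-P4, Ravi-P3, Zane-P1.
The set {Omar, Ravi, Hana, Iris} has only 2 neighbours ({P2, P3}), so by Hall's theorem at most 4 of the 6 actors can be matched.

4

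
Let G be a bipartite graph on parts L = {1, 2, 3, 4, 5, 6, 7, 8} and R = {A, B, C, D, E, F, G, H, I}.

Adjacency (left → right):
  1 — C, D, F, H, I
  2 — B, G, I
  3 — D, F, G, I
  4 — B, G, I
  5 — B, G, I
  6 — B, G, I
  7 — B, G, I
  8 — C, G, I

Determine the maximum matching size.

6

One maximum matching: 1→H, 2→I, 3→F, 4→G, 5→B, 8→C.
The set {2, 4, 5, 6, 7} has only 3 neighbours ({B, G, I}), so by Hall's theorem at most 6 of the 8 left vertices can be matched.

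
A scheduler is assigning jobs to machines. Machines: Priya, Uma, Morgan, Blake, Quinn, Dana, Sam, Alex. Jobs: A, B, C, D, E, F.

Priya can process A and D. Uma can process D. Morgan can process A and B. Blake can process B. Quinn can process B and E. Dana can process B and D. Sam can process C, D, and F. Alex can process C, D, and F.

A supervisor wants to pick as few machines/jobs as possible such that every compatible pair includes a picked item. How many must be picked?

The 6 edges Priya–A, Uma–D, Morgan–B, Quinn–E, Sam–C, Alex–F form a matching, so any vertex cover needs at least 6 vertices (one per matched edge).
Conversely {Quinn, Sam, Alex, A, B, D} meets every edge and has exactly 6 vertices, so 6 is optimal.

6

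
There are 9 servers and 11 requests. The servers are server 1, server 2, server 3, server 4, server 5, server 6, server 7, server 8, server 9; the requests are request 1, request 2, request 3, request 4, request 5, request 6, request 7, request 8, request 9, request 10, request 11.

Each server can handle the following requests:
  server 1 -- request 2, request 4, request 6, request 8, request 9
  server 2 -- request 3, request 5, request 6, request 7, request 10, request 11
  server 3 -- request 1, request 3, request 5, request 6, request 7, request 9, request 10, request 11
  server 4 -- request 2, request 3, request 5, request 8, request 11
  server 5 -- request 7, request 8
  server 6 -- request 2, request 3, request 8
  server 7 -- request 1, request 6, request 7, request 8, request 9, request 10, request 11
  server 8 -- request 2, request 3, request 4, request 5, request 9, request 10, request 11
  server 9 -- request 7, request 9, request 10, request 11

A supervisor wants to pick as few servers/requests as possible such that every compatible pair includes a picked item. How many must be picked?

9

A maximum matching has 9 edges (e.g. server 1–request 6, server 2–request 5, server 3–request 7, server 4–request 2, server 5–request 8, server 6–request 3, server 7–request 10, server 8–request 4, server 9–request 9).
By König's theorem the minimum vertex cover has the same size. One such cover is {server 1, server 2, server 3, server 4, server 5, server 6, server 7, server 8, server 9}.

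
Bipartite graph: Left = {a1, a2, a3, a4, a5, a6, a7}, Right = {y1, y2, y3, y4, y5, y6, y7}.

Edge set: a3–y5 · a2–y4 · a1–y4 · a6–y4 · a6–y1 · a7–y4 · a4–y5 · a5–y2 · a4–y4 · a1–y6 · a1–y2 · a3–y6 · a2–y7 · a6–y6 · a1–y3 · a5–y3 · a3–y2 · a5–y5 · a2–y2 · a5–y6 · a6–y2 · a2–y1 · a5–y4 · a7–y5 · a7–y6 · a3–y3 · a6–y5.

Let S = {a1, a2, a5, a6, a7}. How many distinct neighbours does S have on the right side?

7

The union of neighbours of {a1, a2, a5, a6, a7} is {y1, y2, y3, y4, y5, y6, y7}, which has 7 elements.
Since |N(S)| = 7 ≥ |S| = 5, Hall's condition holds for this subset.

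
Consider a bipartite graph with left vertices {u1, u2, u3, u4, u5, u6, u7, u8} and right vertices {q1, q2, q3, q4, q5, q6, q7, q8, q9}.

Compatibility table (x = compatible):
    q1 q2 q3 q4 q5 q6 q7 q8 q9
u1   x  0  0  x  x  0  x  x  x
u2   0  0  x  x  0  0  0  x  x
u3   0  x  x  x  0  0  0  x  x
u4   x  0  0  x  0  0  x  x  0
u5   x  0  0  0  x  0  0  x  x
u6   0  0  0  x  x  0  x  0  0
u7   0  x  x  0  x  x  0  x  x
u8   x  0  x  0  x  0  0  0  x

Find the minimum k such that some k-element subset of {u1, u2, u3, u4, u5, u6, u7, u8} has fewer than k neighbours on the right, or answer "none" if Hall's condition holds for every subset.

A matching saturating every left vertex exists, for instance u1→q9, u2→q8, u3→q2, u4→q4, u5→q5, u6→q7, u7→q6, u8→q3.
By Hall's marriage theorem, this means |N(S)| ≥ |S| for every subset S, so no violating subset exists.

none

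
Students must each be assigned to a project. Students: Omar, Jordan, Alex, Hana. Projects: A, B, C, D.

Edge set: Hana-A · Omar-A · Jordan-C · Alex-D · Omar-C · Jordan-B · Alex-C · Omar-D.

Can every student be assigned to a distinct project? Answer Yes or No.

A valid assignment of size 4: Omar–D, Jordan–B, Alex–C, Hana–A.
All 4 students are covered.

Yes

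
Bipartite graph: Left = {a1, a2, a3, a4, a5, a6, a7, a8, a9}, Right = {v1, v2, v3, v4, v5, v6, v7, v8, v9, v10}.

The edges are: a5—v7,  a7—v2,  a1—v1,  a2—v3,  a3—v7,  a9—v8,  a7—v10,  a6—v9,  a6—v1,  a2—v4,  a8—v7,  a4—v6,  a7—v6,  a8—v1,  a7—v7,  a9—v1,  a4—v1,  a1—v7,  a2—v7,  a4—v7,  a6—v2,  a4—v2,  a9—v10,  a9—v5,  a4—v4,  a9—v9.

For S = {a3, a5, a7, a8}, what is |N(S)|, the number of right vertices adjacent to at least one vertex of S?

5

The union of neighbours of {a3, a5, a7, a8} is {v1, v2, v6, v7, v10}, which has 5 elements.
Since |N(S)| = 5 ≥ |S| = 4, Hall's condition holds for this subset.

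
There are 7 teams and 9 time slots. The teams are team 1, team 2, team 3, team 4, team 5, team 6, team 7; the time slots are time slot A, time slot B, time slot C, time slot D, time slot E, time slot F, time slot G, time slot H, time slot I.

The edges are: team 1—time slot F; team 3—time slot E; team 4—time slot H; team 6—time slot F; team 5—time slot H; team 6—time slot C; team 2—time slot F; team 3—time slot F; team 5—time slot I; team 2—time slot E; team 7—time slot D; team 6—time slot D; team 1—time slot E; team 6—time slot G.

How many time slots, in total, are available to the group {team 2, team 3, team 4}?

3

The union of neighbours of {team 2, team 3, team 4} is {time slot E, time slot F, time slot H}, which has 3 elements.
Since |N(S)| = 3 ≥ |S| = 3, Hall's condition holds for this subset.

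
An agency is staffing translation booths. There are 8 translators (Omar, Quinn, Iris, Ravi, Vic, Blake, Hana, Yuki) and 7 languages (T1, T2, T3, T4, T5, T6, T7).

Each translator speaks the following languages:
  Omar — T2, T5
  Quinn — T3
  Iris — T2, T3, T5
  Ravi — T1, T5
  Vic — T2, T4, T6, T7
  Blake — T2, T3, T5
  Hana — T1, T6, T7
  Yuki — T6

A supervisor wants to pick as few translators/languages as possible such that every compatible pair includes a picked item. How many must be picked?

7

{Ravi, Vic, Hana, Yuki, T2, T3, T5} is a vertex cover of size 7: every edge has an endpoint in this set.
No smaller cover exists because Omar–T2, Quinn–T3, Iris–T5, Ravi–T1, Vic–T4, Hana–T7, Yuki–T6 is a matching of size 7, and a cover must include an endpoint of each of these disjoint edges (König's theorem).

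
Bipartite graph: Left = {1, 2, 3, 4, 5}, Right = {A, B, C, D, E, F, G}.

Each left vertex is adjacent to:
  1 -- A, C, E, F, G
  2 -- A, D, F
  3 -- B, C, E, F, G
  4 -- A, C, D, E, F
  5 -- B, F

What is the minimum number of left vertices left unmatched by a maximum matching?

For example, pair 1→G, 2→F, 3→E, 4→A, 5→B.
This saturates every left vertex, so 5 is the maximum.
That matches 5 of the 5, leaving 0 unmatched; no matching can do better.

0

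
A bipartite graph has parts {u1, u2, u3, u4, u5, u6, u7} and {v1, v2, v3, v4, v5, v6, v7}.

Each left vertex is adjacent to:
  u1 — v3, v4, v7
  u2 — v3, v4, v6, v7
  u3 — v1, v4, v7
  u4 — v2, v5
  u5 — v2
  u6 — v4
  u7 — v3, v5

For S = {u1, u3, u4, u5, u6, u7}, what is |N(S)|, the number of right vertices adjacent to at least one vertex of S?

The union of neighbours of {u1, u3, u4, u5, u6, u7} is {v1, v2, v3, v4, v5, v7}, which has 6 elements.
Since |N(S)| = 6 ≥ |S| = 6, Hall's condition holds for this subset.

6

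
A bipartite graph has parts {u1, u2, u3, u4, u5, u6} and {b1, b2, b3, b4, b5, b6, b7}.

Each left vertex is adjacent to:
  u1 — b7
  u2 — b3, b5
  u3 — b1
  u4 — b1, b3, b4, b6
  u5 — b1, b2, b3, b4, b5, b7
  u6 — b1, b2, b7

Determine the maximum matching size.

6

For example, pair u1–b7, u2–b3, u3–b1, u4–b6, u5–b5, u6–b2.
All 6 left vertices are matched, so no larger matching exists.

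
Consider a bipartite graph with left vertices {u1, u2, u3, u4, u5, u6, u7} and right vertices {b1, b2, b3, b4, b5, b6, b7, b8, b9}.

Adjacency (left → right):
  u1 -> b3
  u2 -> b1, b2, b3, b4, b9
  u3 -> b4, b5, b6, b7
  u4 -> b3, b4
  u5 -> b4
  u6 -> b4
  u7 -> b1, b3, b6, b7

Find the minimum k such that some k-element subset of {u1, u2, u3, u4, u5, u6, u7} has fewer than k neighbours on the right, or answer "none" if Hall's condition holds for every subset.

2

Take S = {u5, u6}. Its neighbourhood is {b4}, so |N(S)| = 1 < |S| = 2.
No single vertex violates Hall's condition since each has at least one neighbour, so 2 is the minimum.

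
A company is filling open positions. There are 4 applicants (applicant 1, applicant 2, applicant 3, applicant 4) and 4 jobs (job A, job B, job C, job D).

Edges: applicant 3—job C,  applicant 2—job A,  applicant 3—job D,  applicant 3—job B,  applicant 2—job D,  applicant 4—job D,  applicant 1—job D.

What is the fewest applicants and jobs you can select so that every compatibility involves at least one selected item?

3

A maximum matching has 3 edges (e.g. applicant 1–job D, applicant 2–job A, applicant 3–job B).
By König's theorem the minimum vertex cover has the same size. One such cover is {applicant 2, applicant 3, job D}.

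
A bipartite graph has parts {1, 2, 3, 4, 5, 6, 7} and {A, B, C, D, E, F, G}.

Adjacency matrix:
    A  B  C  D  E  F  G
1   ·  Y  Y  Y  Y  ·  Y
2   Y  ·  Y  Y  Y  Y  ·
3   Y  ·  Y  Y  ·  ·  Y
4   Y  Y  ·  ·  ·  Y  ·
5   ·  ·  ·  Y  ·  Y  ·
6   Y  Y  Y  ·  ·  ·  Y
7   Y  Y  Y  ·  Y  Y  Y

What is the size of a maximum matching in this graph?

For example, pair 1-E, 2-A, 3-C, 4-F, 5-D, 6-B, 7-G.
All 7 left vertices are matched, so no larger matching exists.

7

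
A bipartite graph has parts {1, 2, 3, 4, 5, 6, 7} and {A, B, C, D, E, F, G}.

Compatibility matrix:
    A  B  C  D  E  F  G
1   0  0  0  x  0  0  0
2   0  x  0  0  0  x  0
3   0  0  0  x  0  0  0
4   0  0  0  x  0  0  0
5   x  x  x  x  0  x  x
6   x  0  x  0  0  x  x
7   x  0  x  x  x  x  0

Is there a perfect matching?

No

The set {1, 3, 4} has only 1 neighbour ({D}), so by Hall's theorem at most 5 of the 7 left vertices can be matched.
Hence no matching covers every left vertex.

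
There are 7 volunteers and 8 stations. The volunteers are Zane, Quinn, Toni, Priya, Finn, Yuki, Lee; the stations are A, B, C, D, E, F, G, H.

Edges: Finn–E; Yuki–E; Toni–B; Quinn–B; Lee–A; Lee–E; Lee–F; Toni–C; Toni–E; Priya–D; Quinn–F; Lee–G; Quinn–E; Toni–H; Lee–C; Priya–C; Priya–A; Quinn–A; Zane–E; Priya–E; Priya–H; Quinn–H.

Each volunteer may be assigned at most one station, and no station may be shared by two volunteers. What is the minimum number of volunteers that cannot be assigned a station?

One maximum matching: Zane–E, Quinn–H, Toni–B, Priya–A, Lee–G.
The set {Zane, Finn, Yuki} has only 1 neighbour ({E}), so by Hall's theorem at most 5 of the 7 volunteers can be matched.
That matches 5 of the 7, leaving 2 unmatched; no matching can do better.

2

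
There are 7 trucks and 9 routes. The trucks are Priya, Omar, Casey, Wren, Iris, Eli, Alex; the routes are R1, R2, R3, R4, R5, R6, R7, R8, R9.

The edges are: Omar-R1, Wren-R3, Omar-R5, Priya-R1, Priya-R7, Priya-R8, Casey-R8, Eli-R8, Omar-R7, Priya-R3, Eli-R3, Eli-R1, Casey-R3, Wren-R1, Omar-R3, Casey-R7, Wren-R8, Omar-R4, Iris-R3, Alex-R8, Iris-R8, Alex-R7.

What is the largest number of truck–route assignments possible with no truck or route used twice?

5

One maximum matching: Priya-R1, Omar-R4, Casey-R7, Wren-R3, Iris-R8.
The set {Priya, Casey, Wren, Iris, Eli, Alex} has only 4 neighbours ({R1, R3, R7, R8}), so by Hall's theorem at most 5 of the 7 trucks can be matched.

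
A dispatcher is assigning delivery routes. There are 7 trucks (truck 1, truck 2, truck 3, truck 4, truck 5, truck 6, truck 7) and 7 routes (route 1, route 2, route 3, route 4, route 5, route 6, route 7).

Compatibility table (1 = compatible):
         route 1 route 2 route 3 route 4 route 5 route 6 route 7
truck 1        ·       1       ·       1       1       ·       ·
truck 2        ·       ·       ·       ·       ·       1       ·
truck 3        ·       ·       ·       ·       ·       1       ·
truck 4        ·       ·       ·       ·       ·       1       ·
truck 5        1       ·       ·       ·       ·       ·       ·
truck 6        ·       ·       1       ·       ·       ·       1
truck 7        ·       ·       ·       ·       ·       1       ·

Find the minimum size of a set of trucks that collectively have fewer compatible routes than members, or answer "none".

Take S = {truck 2, truck 3}. Its neighbourhood is {route 6}, so |N(S)| = 1 < |S| = 2.
No single vertex violates Hall's condition since each has at least one neighbour, so 2 is the minimum.

2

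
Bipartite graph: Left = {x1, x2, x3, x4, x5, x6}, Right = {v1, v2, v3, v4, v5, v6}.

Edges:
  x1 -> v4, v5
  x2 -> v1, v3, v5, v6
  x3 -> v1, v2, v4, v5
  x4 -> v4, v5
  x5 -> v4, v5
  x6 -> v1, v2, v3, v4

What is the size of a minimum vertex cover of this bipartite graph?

The 5 edges x1–v5, x2–v6, x3–v1, x4–v4, x6–v2 form a matching, so any vertex cover needs at least 5 vertices (one per matched edge).
Conversely {x2, x3, x6, v4, v5} meets every edge and has exactly 5 vertices, so 5 is optimal.

5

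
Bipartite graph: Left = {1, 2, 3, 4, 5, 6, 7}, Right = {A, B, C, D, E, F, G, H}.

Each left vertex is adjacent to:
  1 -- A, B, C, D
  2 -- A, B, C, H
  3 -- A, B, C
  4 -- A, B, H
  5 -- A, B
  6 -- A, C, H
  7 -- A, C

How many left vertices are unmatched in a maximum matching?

2

A valid assignment of size 5: 1-D, 2-C, 3-A, 4-H, 5-B.
The set {2, 3, 4, 5, 6, 7} has only 4 neighbours ({A, B, C, H}), so by Hall's theorem at most 5 of the 7 left vertices can be matched.
That matches 5 of the 7, leaving 2 unmatched; no matching can do better.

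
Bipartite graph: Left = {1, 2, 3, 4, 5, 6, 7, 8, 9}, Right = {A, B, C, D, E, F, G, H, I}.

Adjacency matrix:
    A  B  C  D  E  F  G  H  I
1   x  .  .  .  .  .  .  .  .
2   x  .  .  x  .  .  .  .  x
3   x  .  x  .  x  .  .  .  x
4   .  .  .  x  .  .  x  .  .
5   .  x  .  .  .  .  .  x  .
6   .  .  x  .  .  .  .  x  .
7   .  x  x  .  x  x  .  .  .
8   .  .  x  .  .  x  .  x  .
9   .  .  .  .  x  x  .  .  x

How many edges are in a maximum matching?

9

A valid assignment of size 9: 1–A, 2–D, 3–I, 4–G, 5–H, 6–C, 7–B, 8–F, 9–E.
All 9 left vertices are matched, so no larger matching exists.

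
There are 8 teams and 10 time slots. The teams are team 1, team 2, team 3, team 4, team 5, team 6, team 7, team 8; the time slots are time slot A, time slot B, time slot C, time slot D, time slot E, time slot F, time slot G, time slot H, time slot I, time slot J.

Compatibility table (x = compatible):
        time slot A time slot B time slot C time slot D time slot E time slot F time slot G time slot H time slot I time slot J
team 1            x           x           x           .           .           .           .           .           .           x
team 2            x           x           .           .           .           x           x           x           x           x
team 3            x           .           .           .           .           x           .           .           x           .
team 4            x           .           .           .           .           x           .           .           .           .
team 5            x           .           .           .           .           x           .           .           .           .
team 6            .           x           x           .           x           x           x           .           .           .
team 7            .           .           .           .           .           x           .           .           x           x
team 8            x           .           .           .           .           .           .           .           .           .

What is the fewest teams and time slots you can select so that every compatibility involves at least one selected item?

The 7 edges team 1–time slot B, team 2–time slot G, team 3–time slot I, team 4–time slot A, team 5–time slot F, team 6–time slot C, team 7–time slot J form a matching, so any vertex cover needs at least 7 vertices (one per matched edge).
Conversely {team 1, team 2, team 3, team 6, team 7, time slot A, time slot F} meets every edge and has exactly 7 vertices, so 7 is optimal.

7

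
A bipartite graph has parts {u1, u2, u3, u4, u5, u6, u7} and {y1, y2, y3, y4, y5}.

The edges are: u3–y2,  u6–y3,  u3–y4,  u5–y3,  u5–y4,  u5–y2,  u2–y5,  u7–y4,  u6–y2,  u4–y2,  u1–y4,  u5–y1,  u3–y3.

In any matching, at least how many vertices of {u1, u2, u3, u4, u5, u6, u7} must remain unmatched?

For example, pair u1-y4, u2-y5, u3-y3, u4-y2, u5-y1.
The set {u1, u3, u4, u6, u7} has only 3 neighbours ({y2, y3, y4}), so by Hall's theorem at most 5 of the 7 left vertices can be matched.
That matches 5 of the 7, leaving 2 unmatched; no matching can do better.

2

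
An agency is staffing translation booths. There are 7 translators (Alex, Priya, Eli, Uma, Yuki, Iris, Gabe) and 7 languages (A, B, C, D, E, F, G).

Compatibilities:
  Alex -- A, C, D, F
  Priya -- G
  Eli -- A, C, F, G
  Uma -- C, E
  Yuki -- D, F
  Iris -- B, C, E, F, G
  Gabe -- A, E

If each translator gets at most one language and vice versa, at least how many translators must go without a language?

0

A valid assignment of size 7: Alex-A, Priya-G, Eli-F, Uma-C, Yuki-D, Iris-B, Gabe-E.
This saturates every translator, so 7 is the maximum.
That matches 7 of the 7, leaving 0 unmatched; no matching can do better.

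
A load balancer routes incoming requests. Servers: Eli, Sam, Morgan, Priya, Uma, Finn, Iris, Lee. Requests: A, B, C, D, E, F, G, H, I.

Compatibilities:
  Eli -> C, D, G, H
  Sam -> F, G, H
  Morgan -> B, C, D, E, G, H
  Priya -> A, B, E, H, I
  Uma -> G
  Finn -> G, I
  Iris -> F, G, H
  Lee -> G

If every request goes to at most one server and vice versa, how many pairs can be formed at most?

7

A valid assignment of size 7: Eli→C, Sam→H, Morgan→E, Priya→A, Uma→G, Finn→I, Iris→F.
The set {Uma, Lee} has only 1 neighbour ({G}), so by Hall's theorem at most 7 of the 8 servers can be matched.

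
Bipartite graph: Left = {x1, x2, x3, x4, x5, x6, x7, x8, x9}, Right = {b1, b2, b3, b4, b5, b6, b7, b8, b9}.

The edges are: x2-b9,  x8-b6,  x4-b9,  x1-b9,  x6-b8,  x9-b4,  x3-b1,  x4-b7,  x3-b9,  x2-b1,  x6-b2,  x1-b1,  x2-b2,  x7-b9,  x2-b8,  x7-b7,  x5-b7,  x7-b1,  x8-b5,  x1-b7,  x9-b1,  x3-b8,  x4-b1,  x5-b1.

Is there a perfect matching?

No

The set {x1, x2, x3, x4, x5, x6, x7} has only 5 neighbours ({b1, b2, b7, b8, b9}), so by Hall's theorem at most 7 of the 9 left vertices can be matched.
Hence no matching covers every left vertex.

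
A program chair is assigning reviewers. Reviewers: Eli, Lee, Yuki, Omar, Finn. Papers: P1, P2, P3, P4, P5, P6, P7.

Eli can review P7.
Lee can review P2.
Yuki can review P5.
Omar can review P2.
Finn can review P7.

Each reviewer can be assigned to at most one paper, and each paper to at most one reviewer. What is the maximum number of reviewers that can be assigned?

3

One maximum matching: Eli-P7, Lee-P2, Yuki-P5.
The set {Eli, Lee, Omar, Finn} has only 2 neighbours ({P2, P7}), so by Hall's theorem at most 3 of the 5 reviewers can be matched.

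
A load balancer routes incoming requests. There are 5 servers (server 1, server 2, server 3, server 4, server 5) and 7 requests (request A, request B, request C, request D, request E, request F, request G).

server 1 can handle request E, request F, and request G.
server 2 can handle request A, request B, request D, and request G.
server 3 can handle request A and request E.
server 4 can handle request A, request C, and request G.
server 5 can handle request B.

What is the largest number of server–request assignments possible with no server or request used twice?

5

One maximum matching: server 1-request F, server 2-request D, server 3-request E, server 4-request G, server 5-request B.
All 5 servers are matched, so no larger matching exists.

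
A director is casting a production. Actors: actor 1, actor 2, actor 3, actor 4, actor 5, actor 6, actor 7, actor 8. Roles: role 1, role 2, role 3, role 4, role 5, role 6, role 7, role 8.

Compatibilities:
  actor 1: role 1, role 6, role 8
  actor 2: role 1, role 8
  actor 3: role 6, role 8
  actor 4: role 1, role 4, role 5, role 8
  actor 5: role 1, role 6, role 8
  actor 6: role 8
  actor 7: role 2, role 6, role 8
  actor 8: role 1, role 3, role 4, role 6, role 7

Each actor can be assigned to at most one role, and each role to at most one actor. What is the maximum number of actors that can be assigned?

6

A valid assignment of size 6: actor 1–role 6, actor 2–role 1, actor 3–role 8, actor 4–role 5, actor 7–role 2, actor 8–role 7.
The set {actor 1, actor 2, actor 3, actor 5, actor 6} has only 3 neighbours ({role 1, role 6, role 8}), so by Hall's theorem at most 6 of the 8 actors can be matched.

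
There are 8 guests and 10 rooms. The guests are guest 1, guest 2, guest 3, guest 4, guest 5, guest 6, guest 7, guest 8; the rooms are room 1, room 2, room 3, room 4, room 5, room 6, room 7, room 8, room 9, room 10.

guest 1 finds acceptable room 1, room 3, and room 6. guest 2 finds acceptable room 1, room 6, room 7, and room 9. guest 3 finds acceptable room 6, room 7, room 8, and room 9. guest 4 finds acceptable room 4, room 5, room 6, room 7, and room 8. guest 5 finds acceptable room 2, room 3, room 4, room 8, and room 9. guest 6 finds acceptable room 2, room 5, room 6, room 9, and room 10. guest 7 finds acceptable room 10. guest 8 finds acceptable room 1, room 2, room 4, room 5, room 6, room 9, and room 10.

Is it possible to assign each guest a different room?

One maximum matching: guest 1–room 3, guest 2–room 9, guest 3–room 7, guest 4–room 8, guest 5–room 2, guest 6–room 5, guest 7–room 10, guest 8–room 4.
All 8 guests are covered.

Yes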